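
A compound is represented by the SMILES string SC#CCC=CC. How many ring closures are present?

0

In SMILES, each pair of matching ring-closure digits denotes one ring-closing bond; the number of such bonds equals the number of independent rings.
Ring-closure bonds here: 0.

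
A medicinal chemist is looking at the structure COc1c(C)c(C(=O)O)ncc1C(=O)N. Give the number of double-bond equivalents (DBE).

Molecular formula: C9H10N2O4.
DoU = (2C + 2 + N − H − X) / 2, where X is the halogen count and O/S are ignored.
    = (2·9 + 2 + 2 − 10 − 0) / 2 = 12 / 2 = 6.

6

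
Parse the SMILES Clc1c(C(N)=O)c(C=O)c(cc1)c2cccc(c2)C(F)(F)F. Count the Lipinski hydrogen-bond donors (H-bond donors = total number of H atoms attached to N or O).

Donors: find every N or O and count the H atoms it carries.
  atom 5 (N): bond orders sum to 1 → 2 H
  atom 6 (O): bond orders sum to 2 → 0 H
  atom 9 (O): bond orders sum to 2 → 0 H
Lipinski HBD = 2.

2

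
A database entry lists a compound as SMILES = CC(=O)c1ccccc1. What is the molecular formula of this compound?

Walk through each heavy atom and fill implicit hydrogens from standard valence (C 4, N 3, O 2, S 2, halogen 1); for lowercase aromatic atoms, an aromatic c carries 1 H when it has two neighbours and 0 H with three, and aromatic n carries 0 H:
  atom 1: C, bond orders sum to 1 (valence 4) → 3 H
  atom 2: C, bond orders sum to 4 (valence 4) → 0 H
  atom 3: O, bond orders sum to 2 (valence 2) → 0 H
  atom 4: aromatic c, 3 neighbours → 0 H
  atom 5: aromatic c, 2 neighbours → 1 H
  atom 6: aromatic c, 2 neighbours → 1 H
  atom 7: aromatic c, 2 neighbours → 1 H
  atom 8: aromatic c, 2 neighbours → 1 H
  atom 9: aromatic c, 2 neighbours → 1 H
Totals → C:8, H:8, O:1.
In Hill order: C8H8O.

C8H8O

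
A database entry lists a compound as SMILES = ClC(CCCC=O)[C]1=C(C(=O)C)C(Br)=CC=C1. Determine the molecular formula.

C13H14BrClO2

Walk through each heavy atom and fill implicit hydrogens from standard valence (C 4, N 3, O 2, S 2, halogen 1):
  atom 1: Cl (halogen, monovalent) → 0 H
  atom 2: C, bond orders sum to 3 (valence 4) → 1 H
  atom 3: C, bond orders sum to 2 (valence 4) → 2 H
  atom 4: C, bond orders sum to 2 (valence 4) → 2 H
  atom 5: C, bond orders sum to 2 (valence 4) → 2 H
  atom 6: C, bond orders sum to 3 (valence 4) → 1 H
  atom 7: O, bond orders sum to 2 (valence 2) → 0 H
  atom 8: C with explicit H count 0
  atom 9: C, bond orders sum to 4 (valence 4) → 0 H
  atom 10: C, bond orders sum to 4 (valence 4) → 0 H
  atom 11: O, bond orders sum to 2 (valence 2) → 0 H
  atom 12: C, bond orders sum to 1 (valence 4) → 3 H
  atom 13: C, bond orders sum to 4 (valence 4) → 0 H
  atom 14: Br (halogen, monovalent) → 0 H
  atom 15: C, bond orders sum to 3 (valence 4) → 1 H
  atom 16: C, bond orders sum to 3 (valence 4) → 1 H
  atom 17: C, bond orders sum to 3 (valence 4) → 1 H
Totals → C:13, H:14, Br:1, Cl:1, O:2.
In Hill order: C13H14BrClO2.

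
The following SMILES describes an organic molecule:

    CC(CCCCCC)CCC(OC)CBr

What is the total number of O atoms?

Scan the SMILES for O atoms (remember two-letter symbols like Cl and Br are single atoms).
Oxygen count: 1.

1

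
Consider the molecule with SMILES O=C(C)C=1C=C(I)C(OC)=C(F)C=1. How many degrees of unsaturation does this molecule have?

Degree of unsaturation = (number of rings) + (number of π bonds).
Ring closures in the SMILES: 1.
π bonds: 4 double bonds (each 1 DoU) → 4 DoU from unsaturation.
Total DoU = 1 + 4 = 5.

5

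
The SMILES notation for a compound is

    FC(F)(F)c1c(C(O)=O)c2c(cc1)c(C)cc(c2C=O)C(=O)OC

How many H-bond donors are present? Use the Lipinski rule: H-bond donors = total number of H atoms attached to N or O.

1

Donors: find every N or O and count the H atoms it carries.
  atom 8 (O): bond orders sum to 1 → 1 H
  atom 9 (O): bond orders sum to 2 → 0 H
  atom 20 (O): bond orders sum to 2 → 0 H
  atom 22 (O): bond orders sum to 2 → 0 H
  atom 23 (O): bond orders sum to 2 → 0 H
Lipinski HBD = 1.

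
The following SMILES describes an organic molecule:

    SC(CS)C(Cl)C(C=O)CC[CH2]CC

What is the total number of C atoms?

Count every carbon token in the SMILES (each C, including those in ring-closure positions and inside branches).
Carbon count: 10.

10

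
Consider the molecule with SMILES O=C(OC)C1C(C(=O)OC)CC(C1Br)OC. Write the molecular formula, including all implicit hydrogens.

Walk through each heavy atom and fill implicit hydrogens from standard valence (C 4, N 3, O 2, S 2, halogen 1):
  atom 1: O, bond orders sum to 2 (valence 2) → 0 H
  atom 2: C, bond orders sum to 4 (valence 4) → 0 H
  atom 3: O, bond orders sum to 2 (valence 2) → 0 H
  atom 4: C, bond orders sum to 1 (valence 4) → 3 H
  atom 5: C, bond orders sum to 3 (valence 4) → 1 H
  atom 6: C, bond orders sum to 3 (valence 4) → 1 H
  atom 7: C, bond orders sum to 4 (valence 4) → 0 H
  atom 8: O, bond orders sum to 2 (valence 2) → 0 H
  atom 9: O, bond orders sum to 2 (valence 2) → 0 H
  atom 10: C, bond orders sum to 1 (valence 4) → 3 H
  atom 11: C, bond orders sum to 2 (valence 4) → 2 H
  atom 12: C, bond orders sum to 3 (valence 4) → 1 H
  atom 13: C, bond orders sum to 3 (valence 4) → 1 H
  atom 14: Br (halogen, monovalent) → 0 H
  atom 15: O, bond orders sum to 2 (valence 2) → 0 H
  atom 16: C, bond orders sum to 1 (valence 4) → 3 H
Totals → C:10, H:15, Br:1, O:5.

C10H15BrO5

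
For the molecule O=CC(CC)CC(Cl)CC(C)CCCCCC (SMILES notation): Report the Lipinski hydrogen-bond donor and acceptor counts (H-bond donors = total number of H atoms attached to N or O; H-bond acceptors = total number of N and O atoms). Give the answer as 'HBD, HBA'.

0, 1

Donors: find every N or O and count the H atoms it carries.
  atom 1 (O): bond orders sum to 2 → 0 H
Lipinski HBD = 0.
Acceptors: N atoms = 0, O atoms = 1 → HBA = 1.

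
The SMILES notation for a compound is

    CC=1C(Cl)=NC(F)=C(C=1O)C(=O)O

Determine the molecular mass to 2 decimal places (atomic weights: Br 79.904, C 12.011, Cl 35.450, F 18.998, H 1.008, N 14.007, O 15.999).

First, the molecular formula is C7H5ClFNO3 (counting implicit H from valence).
  C: 7 × 12.011 = 84.077
  Cl: 1 × 35.450 = 35.450
  F: 1 × 18.998 = 18.998
  H: 5 × 1.008 = 5.040
  N: 1 × 14.007 = 14.007
  O: 3 × 15.999 = 47.997
Sum: 7×12.011 + 1×35.450 + 1×18.998 + 5×1.008 + 1×14.007 + 3×15.999 = 205.569 → 205.57 g/mol.

205.57 g/mol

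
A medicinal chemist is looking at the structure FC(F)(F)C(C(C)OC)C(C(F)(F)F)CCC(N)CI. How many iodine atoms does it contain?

Scan the SMILES for I atoms (remember two-letter symbols like Cl and Br are single atoms).
Iodine count: 1.

1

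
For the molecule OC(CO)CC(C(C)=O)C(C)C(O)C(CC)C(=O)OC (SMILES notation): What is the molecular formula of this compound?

C14H26O6

Walk through each heavy atom and fill implicit hydrogens from standard valence (C 4, N 3, O 2, S 2, halogen 1):
  atom 1: O, bond orders sum to 1 (valence 2) → 1 H
  atom 2: C, bond orders sum to 3 (valence 4) → 1 H
  atom 3: C, bond orders sum to 2 (valence 4) → 2 H
  atom 4: O, bond orders sum to 1 (valence 2) → 1 H
  atom 5: C, bond orders sum to 2 (valence 4) → 2 H
  atom 6: C, bond orders sum to 3 (valence 4) → 1 H
  atom 7: C, bond orders sum to 4 (valence 4) → 0 H
  atom 8: C, bond orders sum to 1 (valence 4) → 3 H
  atom 9: O, bond orders sum to 2 (valence 2) → 0 H
  atom 10: C, bond orders sum to 3 (valence 4) → 1 H
  atom 11: C, bond orders sum to 1 (valence 4) → 3 H
  atom 12: C, bond orders sum to 3 (valence 4) → 1 H
  atom 13: O, bond orders sum to 1 (valence 2) → 1 H
  atom 14: C, bond orders sum to 3 (valence 4) → 1 H
  atom 15: C, bond orders sum to 2 (valence 4) → 2 H
  atom 16: C, bond orders sum to 1 (valence 4) → 3 H
  atom 17: C, bond orders sum to 4 (valence 4) → 0 H
  atom 18: O, bond orders sum to 2 (valence 2) → 0 H
  atom 19: O, bond orders sum to 2 (valence 2) → 0 H
  atom 20: C, bond orders sum to 1 (valence 4) → 3 H
Totals → C:14, H:26, O:6.
In Hill order: C14H26O6.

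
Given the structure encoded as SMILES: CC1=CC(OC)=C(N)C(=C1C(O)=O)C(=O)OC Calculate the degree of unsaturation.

6

Molecular formula: C11H13NO5.
DoU = (2C + 2 + N − H − X) / 2, where X is the halogen count and O/S are ignored.
    = (2·11 + 2 + 1 − 13 − 0) / 2 = 12 / 2 = 6.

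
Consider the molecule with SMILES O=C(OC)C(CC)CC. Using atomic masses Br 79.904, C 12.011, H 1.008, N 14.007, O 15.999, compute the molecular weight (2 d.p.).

130.19 g/mol

First, the molecular formula is C7H14O2 (counting implicit H from valence).
  C: 7 × 12.011 = 84.077
  H: 14 × 1.008 = 14.112
  O: 2 × 15.999 = 31.998
Sum: 7×12.011 + 14×1.008 + 2×15.999 = 130.187 → 130.19 g/mol.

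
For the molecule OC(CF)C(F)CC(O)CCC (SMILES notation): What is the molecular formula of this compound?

Walk through each heavy atom and fill implicit hydrogens from standard valence (C 4, N 3, O 2, S 2, halogen 1):
  atom 1: O, bond orders sum to 1 (valence 2) → 1 H
  atom 2: C, bond orders sum to 3 (valence 4) → 1 H
  atom 3: C, bond orders sum to 2 (valence 4) → 2 H
  atom 4: F (halogen, monovalent) → 0 H
  atom 5: C, bond orders sum to 3 (valence 4) → 1 H
  atom 6: F (halogen, monovalent) → 0 H
  atom 7: C, bond orders sum to 2 (valence 4) → 2 H
  atom 8: C, bond orders sum to 3 (valence 4) → 1 H
  atom 9: O, bond orders sum to 1 (valence 2) → 1 H
  atom 10: C, bond orders sum to 2 (valence 4) → 2 H
  atom 11: C, bond orders sum to 2 (valence 4) → 2 H
  atom 12: C, bond orders sum to 1 (valence 4) → 3 H
Totals → C:8, H:16, F:2, O:2.
In Hill order: C8H16F2O2.

C8H16F2O2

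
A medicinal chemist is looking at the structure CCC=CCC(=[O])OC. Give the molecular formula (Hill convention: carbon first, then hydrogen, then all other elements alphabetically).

Walk through each heavy atom and fill implicit hydrogens from standard valence (C 4, N 3, O 2, S 2, halogen 1):
  atom 1: C, bond orders sum to 1 (valence 4) → 3 H
  atom 2: C, bond orders sum to 2 (valence 4) → 2 H
  atom 3: C, bond orders sum to 3 (valence 4) → 1 H
  atom 4: C, bond orders sum to 3 (valence 4) → 1 H
  atom 5: C, bond orders sum to 2 (valence 4) → 2 H
  atom 6: C, bond orders sum to 4 (valence 4) → 0 H
  atom 7: O with explicit H count 0
  atom 8: O, bond orders sum to 2 (valence 2) → 0 H
  atom 9: C, bond orders sum to 1 (valence 4) → 3 H
Totals → C:7, H:12, O:2.

C7H12O2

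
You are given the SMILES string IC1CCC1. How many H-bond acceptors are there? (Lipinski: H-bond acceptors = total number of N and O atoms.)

0

N atoms: 0; O atoms: 0.
Lipinski HBA = 0 + 0 = 0.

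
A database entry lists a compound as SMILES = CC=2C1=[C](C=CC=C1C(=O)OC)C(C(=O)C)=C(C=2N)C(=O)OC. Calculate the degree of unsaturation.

Degree of unsaturation = (number of rings) + (number of π bonds).
Ring closures in the SMILES: 2.
π bonds: 8 double bonds (each 1 DoU) → 8 DoU from unsaturation.
Total DoU = 2 + 8 = 10.

10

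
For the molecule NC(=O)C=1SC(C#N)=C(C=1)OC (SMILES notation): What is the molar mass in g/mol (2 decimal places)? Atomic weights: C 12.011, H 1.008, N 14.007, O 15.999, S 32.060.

182.20 g/mol

First, the molecular formula is C7H6N2O2S (counting implicit H from valence).
  C: 7 × 12.011 = 84.077
  H: 6 × 1.008 = 6.048
  N: 2 × 14.007 = 28.014
  O: 2 × 15.999 = 31.998
  S: 1 × 32.060 = 32.060
Sum: 7×12.011 + 6×1.008 + 2×14.007 + 2×15.999 + 1×32.060 = 182.197 → 182.20 g/mol.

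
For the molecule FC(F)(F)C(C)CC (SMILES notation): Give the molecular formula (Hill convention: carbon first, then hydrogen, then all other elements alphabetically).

C5H9F3

Walk through each heavy atom and fill implicit hydrogens from standard valence (C 4, N 3, O 2, S 2, halogen 1):
  atom 1: F (halogen, monovalent) → 0 H
  atom 2: C, bond orders sum to 4 (valence 4) → 0 H
  atom 3: F (halogen, monovalent) → 0 H
  atom 4: F (halogen, monovalent) → 0 H
  atom 5: C, bond orders sum to 3 (valence 4) → 1 H
  atom 6: C, bond orders sum to 1 (valence 4) → 3 H
  atom 7: C, bond orders sum to 2 (valence 4) → 2 H
  atom 8: C, bond orders sum to 1 (valence 4) → 3 H
Totals → C:5, H:9, F:3.
In Hill order: C5H9F3.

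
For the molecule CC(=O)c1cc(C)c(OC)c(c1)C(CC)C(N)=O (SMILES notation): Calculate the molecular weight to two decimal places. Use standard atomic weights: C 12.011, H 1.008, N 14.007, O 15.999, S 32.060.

249.31 g/mol

First, the molecular formula is C14H19NO3 (counting implicit H from valence).
  C: 14 × 12.011 = 168.154
  H: 19 × 1.008 = 19.152
  N: 1 × 14.007 = 14.007
  O: 3 × 15.999 = 47.997
Sum: 14×12.011 + 19×1.008 + 1×14.007 + 3×15.999 = 249.310 → 249.31 g/mol.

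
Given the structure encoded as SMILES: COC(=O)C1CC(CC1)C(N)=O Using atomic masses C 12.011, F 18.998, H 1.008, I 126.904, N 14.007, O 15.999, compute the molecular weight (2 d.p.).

First, the molecular formula is C8H13NO3 (counting implicit H from valence).
  C: 8 × 12.011 = 96.088
  H: 13 × 1.008 = 13.104
  N: 1 × 14.007 = 14.007
  O: 3 × 15.999 = 47.997
Sum: 8×12.011 + 13×1.008 + 1×14.007 + 3×15.999 = 171.196 → 171.20 g/mol.

171.20 g/mol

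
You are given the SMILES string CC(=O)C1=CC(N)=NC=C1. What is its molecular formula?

Walk through each heavy atom and fill implicit hydrogens from standard valence (C 4, N 3, O 2, S 2, halogen 1):
  atom 1: C, bond orders sum to 1 (valence 4) → 3 H
  atom 2: C, bond orders sum to 4 (valence 4) → 0 H
  atom 3: O, bond orders sum to 2 (valence 2) → 0 H
  atom 4: C, bond orders sum to 4 (valence 4) → 0 H
  atom 5: C, bond orders sum to 3 (valence 4) → 1 H
  atom 6: C, bond orders sum to 4 (valence 4) → 0 H
  atom 7: N, bond orders sum to 1 (valence 3) → 2 H
  atom 8: N, bond orders sum to 3 (valence 3) → 0 H
  atom 9: C, bond orders sum to 3 (valence 4) → 1 H
  atom 10: C, bond orders sum to 3 (valence 4) → 1 H
Totals → C:7, H:8, N:2, O:1.

C7H8N2O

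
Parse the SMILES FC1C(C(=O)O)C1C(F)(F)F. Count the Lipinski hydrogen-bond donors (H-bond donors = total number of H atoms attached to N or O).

Donors: find every N or O and count the H atoms it carries.
  atom 5 (O): bond orders sum to 2 → 0 H
  atom 6 (O): bond orders sum to 1 → 1 H
Lipinski HBD = 1.

1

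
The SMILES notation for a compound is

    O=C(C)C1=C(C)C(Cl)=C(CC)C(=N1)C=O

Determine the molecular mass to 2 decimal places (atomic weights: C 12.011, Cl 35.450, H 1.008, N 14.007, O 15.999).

First, the molecular formula is C11H12ClNO2 (counting implicit H from valence).
  C: 11 × 12.011 = 132.121
  Cl: 1 × 35.450 = 35.450
  H: 12 × 1.008 = 12.096
  N: 1 × 14.007 = 14.007
  O: 2 × 15.999 = 31.998
Sum: 11×12.011 + 1×35.450 + 12×1.008 + 1×14.007 + 2×15.999 = 225.672 → 225.67 g/mol.

225.67 g/mol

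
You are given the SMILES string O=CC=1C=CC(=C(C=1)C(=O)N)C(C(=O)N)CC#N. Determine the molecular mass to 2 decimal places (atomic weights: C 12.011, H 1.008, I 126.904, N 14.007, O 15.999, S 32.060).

245.24 g/mol

First, the molecular formula is C12H11N3O3 (counting implicit H from valence).
  C: 12 × 12.011 = 144.132
  H: 11 × 1.008 = 11.088
  N: 3 × 14.007 = 42.021
  O: 3 × 15.999 = 47.997
Sum: 12×12.011 + 11×1.008 + 3×14.007 + 3×15.999 = 245.238 → 245.24 g/mol.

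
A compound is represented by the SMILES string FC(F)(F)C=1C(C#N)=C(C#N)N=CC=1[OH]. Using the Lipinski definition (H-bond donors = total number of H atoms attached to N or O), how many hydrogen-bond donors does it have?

1

Donors: find every N or O and count the H atoms it carries.
  atom 8 (N): bond orders sum to 3 → 0 H
  atom 11 (N): bond orders sum to 3 → 0 H
  atom 12 (N): bond orders sum to 3 → 0 H
  atom 15 (O): bond orders sum to 1 → 1 H
Lipinski HBD = 1.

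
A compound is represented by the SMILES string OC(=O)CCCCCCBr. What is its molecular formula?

C7H13BrO2

Walk through each heavy atom and fill implicit hydrogens from standard valence (C 4, N 3, O 2, S 2, halogen 1):
  atom 1: O, bond orders sum to 1 (valence 2) → 1 H
  atom 2: C, bond orders sum to 4 (valence 4) → 0 H
  atom 3: O, bond orders sum to 2 (valence 2) → 0 H
  atom 4: C, bond orders sum to 2 (valence 4) → 2 H
  atom 5: C, bond orders sum to 2 (valence 4) → 2 H
  atom 6: C, bond orders sum to 2 (valence 4) → 2 H
  atom 7: C, bond orders sum to 2 (valence 4) → 2 H
  atom 8: C, bond orders sum to 2 (valence 4) → 2 H
  atom 9: C, bond orders sum to 2 (valence 4) → 2 H
  atom 10: Br (halogen, monovalent) → 0 H
Totals → C:7, H:13, Br:1, O:2.
In Hill order: C7H13BrO2.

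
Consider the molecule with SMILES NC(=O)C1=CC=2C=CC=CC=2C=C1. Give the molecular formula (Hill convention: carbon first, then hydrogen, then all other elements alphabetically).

C11H9NO

Walk through each heavy atom and fill implicit hydrogens from standard valence (C 4, N 3, O 2, S 2, halogen 1):
  atom 1: N, bond orders sum to 1 (valence 3) → 2 H
  atom 2: C, bond orders sum to 4 (valence 4) → 0 H
  atom 3: O, bond orders sum to 2 (valence 2) → 0 H
  atom 4: C, bond orders sum to 4 (valence 4) → 0 H
  atom 5: C, bond orders sum to 3 (valence 4) → 1 H
  atom 6: C, bond orders sum to 4 (valence 4) → 0 H
  atom 7: C, bond orders sum to 3 (valence 4) → 1 H
  atom 8: C, bond orders sum to 3 (valence 4) → 1 H
  atom 9: C, bond orders sum to 3 (valence 4) → 1 H
  atom 10: C, bond orders sum to 3 (valence 4) → 1 H
  atom 11: C, bond orders sum to 4 (valence 4) → 0 H
  atom 12: C, bond orders sum to 3 (valence 4) → 1 H
  atom 13: C, bond orders sum to 3 (valence 4) → 1 H
Totals → C:11, H:9, N:1, O:1.
In Hill order: C11H9NO.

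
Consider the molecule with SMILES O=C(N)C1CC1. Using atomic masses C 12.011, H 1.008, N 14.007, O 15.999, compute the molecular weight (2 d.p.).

85.11 g/mol

First, the molecular formula is C4H7NO (counting implicit H from valence).
  C: 4 × 12.011 = 48.044
  H: 7 × 1.008 = 7.056
  N: 1 × 14.007 = 14.007
  O: 1 × 15.999 = 15.999
Sum: 4×12.011 + 7×1.008 + 1×14.007 + 1×15.999 = 85.106 → 85.11 g/mol.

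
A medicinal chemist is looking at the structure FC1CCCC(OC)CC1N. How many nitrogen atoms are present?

1

Scan the SMILES for N atoms (remember two-letter symbols like Cl and Br are single atoms).
Nitrogen count: 1.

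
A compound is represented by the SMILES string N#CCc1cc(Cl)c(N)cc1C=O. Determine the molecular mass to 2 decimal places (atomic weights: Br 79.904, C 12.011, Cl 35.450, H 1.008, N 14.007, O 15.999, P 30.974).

194.62 g/mol

First, the molecular formula is C9H7ClN2O (counting implicit H from valence).
  C: 9 × 12.011 = 108.099
  Cl: 1 × 35.450 = 35.450
  H: 7 × 1.008 = 7.056
  N: 2 × 14.007 = 28.014
  O: 1 × 15.999 = 15.999
Sum: 9×12.011 + 1×35.450 + 7×1.008 + 2×14.007 + 1×15.999 = 194.618 → 194.62 g/mol.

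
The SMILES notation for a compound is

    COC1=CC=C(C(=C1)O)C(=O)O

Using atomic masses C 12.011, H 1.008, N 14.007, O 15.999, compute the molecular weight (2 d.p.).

First, the molecular formula is C8H8O4 (counting implicit H from valence).
  C: 8 × 12.011 = 96.088
  H: 8 × 1.008 = 8.064
  O: 4 × 15.999 = 63.996
Sum: 8×12.011 + 8×1.008 + 4×15.999 = 168.148 → 168.15 g/mol.

168.15 g/mol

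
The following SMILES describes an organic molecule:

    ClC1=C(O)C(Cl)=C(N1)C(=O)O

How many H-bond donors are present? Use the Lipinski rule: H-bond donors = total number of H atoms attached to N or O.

Donors: find every N or O and count the H atoms it carries.
  atom 4 (O): bond orders sum to 1 → 1 H
  atom 8 (N): bond orders sum to 2 → 1 H
  atom 10 (O): bond orders sum to 2 → 0 H
  atom 11 (O): bond orders sum to 1 → 1 H
Lipinski HBD = 3.

3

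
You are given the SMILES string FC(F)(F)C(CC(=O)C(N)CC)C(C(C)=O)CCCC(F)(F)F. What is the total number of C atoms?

Count every carbon token in the SMILES (each C, including those in ring-closure positions and inside branches).
Carbon count: 14.

14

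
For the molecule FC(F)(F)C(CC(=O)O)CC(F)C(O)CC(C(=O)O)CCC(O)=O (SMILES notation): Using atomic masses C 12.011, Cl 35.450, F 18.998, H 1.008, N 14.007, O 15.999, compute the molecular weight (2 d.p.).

362.27 g/mol

First, the molecular formula is C13H18F4O7 (counting implicit H from valence).
  C: 13 × 12.011 = 156.143
  F: 4 × 18.998 = 75.992
  H: 18 × 1.008 = 18.144
  O: 7 × 15.999 = 111.993
Sum: 13×12.011 + 4×18.998 + 18×1.008 + 7×15.999 = 362.272 → 362.27 g/mol.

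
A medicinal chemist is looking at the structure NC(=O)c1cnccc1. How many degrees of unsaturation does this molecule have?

Molecular formula: C6H6N2O.
DoU = (2C + 2 + N − H − X) / 2, where X is the halogen count and O/S are ignored.
    = (2·6 + 2 + 2 − 6 − 0) / 2 = 10 / 2 = 5.

5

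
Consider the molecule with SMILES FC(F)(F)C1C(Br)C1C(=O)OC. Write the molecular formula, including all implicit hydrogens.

Walk through each heavy atom and fill implicit hydrogens from standard valence (C 4, N 3, O 2, S 2, halogen 1):
  atom 1: F (halogen, monovalent) → 0 H
  atom 2: C, bond orders sum to 4 (valence 4) → 0 H
  atom 3: F (halogen, monovalent) → 0 H
  atom 4: F (halogen, monovalent) → 0 H
  atom 5: C, bond orders sum to 3 (valence 4) → 1 H
  atom 6: C, bond orders sum to 3 (valence 4) → 1 H
  atom 7: Br (halogen, monovalent) → 0 H
  atom 8: C, bond orders sum to 3 (valence 4) → 1 H
  atom 9: C, bond orders sum to 4 (valence 4) → 0 H
  atom 10: O, bond orders sum to 2 (valence 2) → 0 H
  atom 11: O, bond orders sum to 2 (valence 2) → 0 H
  atom 12: C, bond orders sum to 1 (valence 4) → 3 H
Totals → C:6, H:6, Br:1, F:3, O:2.
In Hill order: C6H6BrF3O2.

C6H6BrF3O2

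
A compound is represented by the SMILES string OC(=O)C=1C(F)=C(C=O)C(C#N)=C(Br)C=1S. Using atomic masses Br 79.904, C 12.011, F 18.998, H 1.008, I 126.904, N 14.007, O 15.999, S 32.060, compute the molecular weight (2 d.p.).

304.09 g/mol

First, the molecular formula is C9H3BrFNO3S (counting implicit H from valence).
  Br: 1 × 79.904 = 79.904
  C: 9 × 12.011 = 108.099
  F: 1 × 18.998 = 18.998
  H: 3 × 1.008 = 3.024
  N: 1 × 14.007 = 14.007
  O: 3 × 15.999 = 47.997
  S: 1 × 32.060 = 32.060
Sum: 1×79.904 + 9×12.011 + 1×18.998 + 3×1.008 + 1×14.007 + 3×15.999 + 1×32.060 = 304.089 → 304.09 g/mol.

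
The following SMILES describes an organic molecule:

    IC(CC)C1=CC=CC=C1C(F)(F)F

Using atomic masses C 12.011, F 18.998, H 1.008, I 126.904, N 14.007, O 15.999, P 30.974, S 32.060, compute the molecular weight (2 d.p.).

First, the molecular formula is C10H10F3I (counting implicit H from valence).
  C: 10 × 12.011 = 120.110
  F: 3 × 18.998 = 56.994
  H: 10 × 1.008 = 10.080
  I: 1 × 126.904 = 126.904
Sum: 10×12.011 + 3×18.998 + 10×1.008 + 1×126.904 = 314.088 → 314.09 g/mol.

314.09 g/mol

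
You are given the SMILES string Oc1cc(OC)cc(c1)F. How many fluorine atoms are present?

Scan the SMILES for F atoms (remember two-letter symbols like Cl and Br are single atoms).
Fluorine count: 1.

1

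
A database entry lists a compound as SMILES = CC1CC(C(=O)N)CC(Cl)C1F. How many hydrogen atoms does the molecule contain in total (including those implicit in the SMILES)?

Walk through each heavy atom and fill implicit hydrogens from standard valence (C 4, N 3, O 2, S 2, halogen 1):
  atom 1: C, bond orders sum to 1 (valence 4) → 3 H
  atom 2: C, bond orders sum to 3 (valence 4) → 1 H
  atom 3: C, bond orders sum to 2 (valence 4) → 2 H
  atom 4: C, bond orders sum to 3 (valence 4) → 1 H
  atom 5: C, bond orders sum to 4 (valence 4) → 0 H
  atom 6: O, bond orders sum to 2 (valence 2) → 0 H
  atom 7: N, bond orders sum to 1 (valence 3) → 2 H
  atom 8: C, bond orders sum to 2 (valence 4) → 2 H
  atom 9: C, bond orders sum to 3 (valence 4) → 1 H
  atom 10: Cl (halogen, monovalent) → 0 H
  atom 11: C, bond orders sum to 3 (valence 4) → 1 H
  atom 12: F (halogen, monovalent) → 0 H
Total hydrogens: 13.

13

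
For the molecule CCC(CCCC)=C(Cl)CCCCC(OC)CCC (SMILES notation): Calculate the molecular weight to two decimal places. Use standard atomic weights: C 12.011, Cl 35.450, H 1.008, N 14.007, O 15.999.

First, the molecular formula is C17H33ClO (counting implicit H from valence).
  C: 17 × 12.011 = 204.187
  Cl: 1 × 35.450 = 35.450
  H: 33 × 1.008 = 33.264
  O: 1 × 15.999 = 15.999
Sum: 17×12.011 + 1×35.450 + 33×1.008 + 1×15.999 = 288.900 → 288.90 g/mol.

288.90 g/mol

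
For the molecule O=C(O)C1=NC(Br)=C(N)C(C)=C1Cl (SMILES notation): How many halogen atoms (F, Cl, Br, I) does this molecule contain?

2

Halogen atoms appear at heavy-atom positions 7, 13 (1×Br, 1×Cl).
Other groups present: 1 carboxylic acid, 1 primary amine.
Halogen count: 2.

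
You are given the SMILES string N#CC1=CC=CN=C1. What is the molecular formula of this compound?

Walk through each heavy atom and fill implicit hydrogens from standard valence (C 4, N 3, O 2, S 2, halogen 1):
  atom 1: N, bond orders sum to 3 (valence 3) → 0 H
  atom 2: C, bond orders sum to 4 (valence 4) → 0 H
  atom 3: C, bond orders sum to 4 (valence 4) → 0 H
  atom 4: C, bond orders sum to 3 (valence 4) → 1 H
  atom 5: C, bond orders sum to 3 (valence 4) → 1 H
  atom 6: C, bond orders sum to 3 (valence 4) → 1 H
  atom 7: N, bond orders sum to 3 (valence 3) → 0 H
  atom 8: C, bond orders sum to 3 (valence 4) → 1 H
Totals → C:6, H:4, N:2.
In Hill order: C6H4N2.

C6H4N2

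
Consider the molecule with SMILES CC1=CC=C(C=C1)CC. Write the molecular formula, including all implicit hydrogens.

C9H12

Walk through each heavy atom and fill implicit hydrogens from standard valence (C 4, N 3, O 2, S 2, halogen 1):
  atom 1: C, bond orders sum to 1 (valence 4) → 3 H
  atom 2: C, bond orders sum to 4 (valence 4) → 0 H
  atom 3: C, bond orders sum to 3 (valence 4) → 1 H
  atom 4: C, bond orders sum to 3 (valence 4) → 1 H
  atom 5: C, bond orders sum to 4 (valence 4) → 0 H
  atom 6: C, bond orders sum to 3 (valence 4) → 1 H
  atom 7: C, bond orders sum to 3 (valence 4) → 1 H
  atom 8: C, bond orders sum to 2 (valence 4) → 2 H
  atom 9: C, bond orders sum to 1 (valence 4) → 3 H
Totals → C:9, H:12.
In Hill order: C9H12.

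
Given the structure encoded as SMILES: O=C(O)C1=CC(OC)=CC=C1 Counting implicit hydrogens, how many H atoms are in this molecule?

8

Walk through each heavy atom and fill implicit hydrogens from standard valence (C 4, N 3, O 2, S 2, halogen 1):
  atom 1: O, bond orders sum to 2 (valence 2) → 0 H
  atom 2: C, bond orders sum to 4 (valence 4) → 0 H
  atom 3: O, bond orders sum to 1 (valence 2) → 1 H
  atom 4: C, bond orders sum to 4 (valence 4) → 0 H
  atom 5: C, bond orders sum to 3 (valence 4) → 1 H
  atom 6: C, bond orders sum to 4 (valence 4) → 0 H
  atom 7: O, bond orders sum to 2 (valence 2) → 0 H
  atom 8: C, bond orders sum to 1 (valence 4) → 3 H
  atom 9: C, bond orders sum to 3 (valence 4) → 1 H
  atom 10: C, bond orders sum to 3 (valence 4) → 1 H
  atom 11: C, bond orders sum to 3 (valence 4) → 1 H
Total hydrogens: 8.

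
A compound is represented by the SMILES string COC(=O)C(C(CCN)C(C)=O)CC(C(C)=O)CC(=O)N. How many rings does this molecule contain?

0

In SMILES, each pair of matching ring-closure digits denotes one ring-closing bond; the number of such bonds equals the number of independent rings.
Ring-closure bonds here: 0.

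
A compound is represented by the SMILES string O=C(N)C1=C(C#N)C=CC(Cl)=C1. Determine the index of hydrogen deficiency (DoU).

Molecular formula: C8H5ClN2O.
DoU = (2C + 2 + N − H − X) / 2, where X is the halogen count and O/S are ignored.
    = (2·8 + 2 + 2 − 5 − 1) / 2 = 14 / 2 = 7.

7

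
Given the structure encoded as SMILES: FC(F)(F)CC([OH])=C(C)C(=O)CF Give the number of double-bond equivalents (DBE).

2

Degree of unsaturation = (number of rings) + (number of π bonds).
Ring closures in the SMILES: 0.
π bonds: 2 double bonds (each 1 DoU) → 2 DoU from unsaturation.
Total DoU = 0 + 2 = 2.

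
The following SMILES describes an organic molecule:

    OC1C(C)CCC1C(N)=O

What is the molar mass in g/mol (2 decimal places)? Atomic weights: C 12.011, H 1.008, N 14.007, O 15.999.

143.19 g/mol

First, the molecular formula is C7H13NO2 (counting implicit H from valence).
  C: 7 × 12.011 = 84.077
  H: 13 × 1.008 = 13.104
  N: 1 × 14.007 = 14.007
  O: 2 × 15.999 = 31.998
Sum: 7×12.011 + 13×1.008 + 1×14.007 + 2×15.999 = 143.186 → 143.19 g/mol.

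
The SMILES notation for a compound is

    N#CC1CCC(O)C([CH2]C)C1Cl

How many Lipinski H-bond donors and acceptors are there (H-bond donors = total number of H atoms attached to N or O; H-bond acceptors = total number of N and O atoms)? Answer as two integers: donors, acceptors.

1, 2

Donors: find every N or O and count the H atoms it carries.
  atom 1 (N): bond orders sum to 3 → 0 H
  atom 7 (O): bond orders sum to 1 → 1 H
Lipinski HBD = 1.
Acceptors: N atoms = 1, O atoms = 1 → HBA = 2.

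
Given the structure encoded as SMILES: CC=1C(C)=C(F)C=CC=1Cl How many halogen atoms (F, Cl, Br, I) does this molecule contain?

2

Halogen atoms appear at heavy-atom positions 6, 10 (1×Cl, 1×F).
Halogen count: 2.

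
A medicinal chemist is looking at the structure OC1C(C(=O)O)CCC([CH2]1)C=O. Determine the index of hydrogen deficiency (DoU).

3

Molecular formula: C8H12O4.
DoU = (2C + 2 + N − H − X) / 2, where X is the halogen count and O/S are ignored.
    = (2·8 + 2 + 0 − 12 − 0) / 2 = 6 / 2 = 3.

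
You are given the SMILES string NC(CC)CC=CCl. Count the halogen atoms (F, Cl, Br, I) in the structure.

Halogen atoms appear at heavy-atom position 8 (1×Cl).
Other groups present: 1 alkene, 1 primary amine.
Halogen count: 1.

1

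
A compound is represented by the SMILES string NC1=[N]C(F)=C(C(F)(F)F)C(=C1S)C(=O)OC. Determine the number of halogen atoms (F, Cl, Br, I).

4

Halogen atoms appear at heavy-atom positions 5, 8, 9, 10 (4×F).
Other groups present: 1 ester, 1 primary amine, 1 thiol.
Halogen count: 4.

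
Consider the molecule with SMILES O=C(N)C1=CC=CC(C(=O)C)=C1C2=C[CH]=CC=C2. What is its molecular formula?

Walk through each heavy atom and fill implicit hydrogens from standard valence (C 4, N 3, O 2, S 2, halogen 1):
  atom 1: O, bond orders sum to 2 (valence 2) → 0 H
  atom 2: C, bond orders sum to 4 (valence 4) → 0 H
  atom 3: N, bond orders sum to 1 (valence 3) → 2 H
  atom 4: C, bond orders sum to 4 (valence 4) → 0 H
  atom 5: C, bond orders sum to 3 (valence 4) → 1 H
  atom 6: C, bond orders sum to 3 (valence 4) → 1 H
  atom 7: C, bond orders sum to 3 (valence 4) → 1 H
  atom 8: C, bond orders sum to 4 (valence 4) → 0 H
  atom 9: C, bond orders sum to 4 (valence 4) → 0 H
  atom 10: O, bond orders sum to 2 (valence 2) → 0 H
  atom 11: C, bond orders sum to 1 (valence 4) → 3 H
  atom 12: C, bond orders sum to 4 (valence 4) → 0 H
  atom 13: C, bond orders sum to 4 (valence 4) → 0 H
  atom 14: C, bond orders sum to 3 (valence 4) → 1 H
  atom 15: C with explicit H count 1
  atom 16: C, bond orders sum to 3 (valence 4) → 1 H
  atom 17: C, bond orders sum to 3 (valence 4) → 1 H
  atom 18: C, bond orders sum to 3 (valence 4) → 1 H
Totals → C:15, H:13, N:1, O:2.

C15H13NO2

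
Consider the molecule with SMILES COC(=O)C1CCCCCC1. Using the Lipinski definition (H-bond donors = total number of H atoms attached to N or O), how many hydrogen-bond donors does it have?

Donors: find every N or O and count the H atoms it carries.
  atom 2 (O): bond orders sum to 2 → 0 H
  atom 4 (O): bond orders sum to 2 → 0 H
Lipinski HBD = 0.

0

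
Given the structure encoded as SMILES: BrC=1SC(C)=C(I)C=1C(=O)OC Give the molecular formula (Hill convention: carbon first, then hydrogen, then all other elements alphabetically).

C7H6BrIO2S

Walk through each heavy atom and fill implicit hydrogens from standard valence (C 4, N 3, O 2, S 2, halogen 1):
  atom 1: Br (halogen, monovalent) → 0 H
  atom 2: C, bond orders sum to 4 (valence 4) → 0 H
  atom 3: S, bond orders sum to 2 (valence 2) → 0 H
  atom 4: C, bond orders sum to 4 (valence 4) → 0 H
  atom 5: C, bond orders sum to 1 (valence 4) → 3 H
  atom 6: C, bond orders sum to 4 (valence 4) → 0 H
  atom 7: I (halogen, monovalent) → 0 H
  atom 8: C, bond orders sum to 4 (valence 4) → 0 H
  atom 9: C, bond orders sum to 4 (valence 4) → 0 H
  atom 10: O, bond orders sum to 2 (valence 2) → 0 H
  atom 11: O, bond orders sum to 2 (valence 2) → 0 H
  atom 12: C, bond orders sum to 1 (valence 4) → 3 H
Totals → C:7, H:6, Br:1, I:1, O:2, S:1.
In Hill order: C7H6BrIO2S.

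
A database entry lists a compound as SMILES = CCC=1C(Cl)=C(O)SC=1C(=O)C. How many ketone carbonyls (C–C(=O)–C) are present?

1

The ketone motif appears at heavy-atom position 10 in the SMILES.
Other groups present: 1 hydroxyl.
Ketone count: 1.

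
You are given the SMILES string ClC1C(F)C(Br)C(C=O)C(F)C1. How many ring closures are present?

In SMILES, each pair of matching ring-closure digits denotes one ring-closing bond; the number of such bonds equals the number of independent rings.
Ring-closure bonds here: 1.

1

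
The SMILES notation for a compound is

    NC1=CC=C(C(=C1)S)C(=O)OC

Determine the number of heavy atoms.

12

Every atom symbol written in the SMILES (organic subset) is one heavy atom; implicit H are not written.
Heavy atoms by element → C:8, N:1, O:2, S:1.
Total: 12.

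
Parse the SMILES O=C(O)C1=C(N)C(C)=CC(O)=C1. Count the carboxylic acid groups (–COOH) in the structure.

1

The carboxylic acid motif appears at heavy-atom position 2 in the SMILES.
Other groups present: 1 hydroxyl, 1 primary amine.
Carboxylic acid count: 1.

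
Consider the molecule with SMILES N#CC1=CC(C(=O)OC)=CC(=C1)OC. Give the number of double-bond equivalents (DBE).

Molecular formula: C10H9NO3.
DoU = (2C + 2 + N − H − X) / 2, where X is the halogen count and O/S are ignored.
    = (2·10 + 2 + 1 − 9 − 0) / 2 = 14 / 2 = 7.

7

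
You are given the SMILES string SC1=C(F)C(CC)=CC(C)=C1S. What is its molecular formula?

Walk through each heavy atom and fill implicit hydrogens from standard valence (C 4, N 3, O 2, S 2, halogen 1):
  atom 1: S, bond orders sum to 1 (valence 2) → 1 H
  atom 2: C, bond orders sum to 4 (valence 4) → 0 H
  atom 3: C, bond orders sum to 4 (valence 4) → 0 H
  atom 4: F (halogen, monovalent) → 0 H
  atom 5: C, bond orders sum to 4 (valence 4) → 0 H
  atom 6: C, bond orders sum to 2 (valence 4) → 2 H
  atom 7: C, bond orders sum to 1 (valence 4) → 3 H
  atom 8: C, bond orders sum to 3 (valence 4) → 1 H
  atom 9: C, bond orders sum to 4 (valence 4) → 0 H
  atom 10: C, bond orders sum to 1 (valence 4) → 3 H
  atom 11: C, bond orders sum to 4 (valence 4) → 0 H
  atom 12: S, bond orders sum to 1 (valence 2) → 1 H
Totals → C:9, H:11, F:1, S:2.

C9H11FS2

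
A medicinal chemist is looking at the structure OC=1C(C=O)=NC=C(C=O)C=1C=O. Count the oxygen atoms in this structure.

4

Scan the SMILES for O atoms (remember two-letter symbols like Cl and Br are single atoms).
Oxygen count: 4.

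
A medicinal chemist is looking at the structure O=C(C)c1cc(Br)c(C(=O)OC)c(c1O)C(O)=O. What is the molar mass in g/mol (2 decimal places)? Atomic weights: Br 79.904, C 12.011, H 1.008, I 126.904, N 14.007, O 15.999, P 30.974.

317.09 g/mol

First, the molecular formula is C11H9BrO6 (counting implicit H from valence).
  Br: 1 × 79.904 = 79.904
  C: 11 × 12.011 = 132.121
  H: 9 × 1.008 = 9.072
  O: 6 × 15.999 = 95.994
Sum: 1×79.904 + 11×12.011 + 9×1.008 + 6×15.999 = 317.091 → 317.09 g/mol.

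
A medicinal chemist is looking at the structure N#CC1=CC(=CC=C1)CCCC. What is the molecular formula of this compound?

Walk through each heavy atom and fill implicit hydrogens from standard valence (C 4, N 3, O 2, S 2, halogen 1):
  atom 1: N, bond orders sum to 3 (valence 3) → 0 H
  atom 2: C, bond orders sum to 4 (valence 4) → 0 H
  atom 3: C, bond orders sum to 4 (valence 4) → 0 H
  atom 4: C, bond orders sum to 3 (valence 4) → 1 H
  atom 5: C, bond orders sum to 4 (valence 4) → 0 H
  atom 6: C, bond orders sum to 3 (valence 4) → 1 H
  atom 7: C, bond orders sum to 3 (valence 4) → 1 H
  atom 8: C, bond orders sum to 3 (valence 4) → 1 H
  atom 9: C, bond orders sum to 2 (valence 4) → 2 H
  atom 10: C, bond orders sum to 2 (valence 4) → 2 H
  atom 11: C, bond orders sum to 2 (valence 4) → 2 H
  atom 12: C, bond orders sum to 1 (valence 4) → 3 H
Totals → C:11, H:13, N:1.
In Hill order: C11H13N.

C11H13N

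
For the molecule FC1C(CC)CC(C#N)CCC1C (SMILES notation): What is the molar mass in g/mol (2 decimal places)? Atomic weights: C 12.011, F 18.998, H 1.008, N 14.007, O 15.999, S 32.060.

First, the molecular formula is C11H18FN (counting implicit H from valence).
  C: 11 × 12.011 = 132.121
  F: 1 × 18.998 = 18.998
  H: 18 × 1.008 = 18.144
  N: 1 × 14.007 = 14.007
Sum: 11×12.011 + 1×18.998 + 18×1.008 + 1×14.007 = 183.270 → 183.27 g/mol.

183.27 g/mol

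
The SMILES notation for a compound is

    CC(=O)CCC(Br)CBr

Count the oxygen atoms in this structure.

Scan the SMILES for O atoms (remember two-letter symbols like Cl and Br are single atoms).
Oxygen count: 1.

1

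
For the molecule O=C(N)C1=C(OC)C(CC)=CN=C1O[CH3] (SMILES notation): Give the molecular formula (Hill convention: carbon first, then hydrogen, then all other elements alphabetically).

C10H14N2O3

Walk through each heavy atom and fill implicit hydrogens from standard valence (C 4, N 3, O 2, S 2, halogen 1):
  atom 1: O, bond orders sum to 2 (valence 2) → 0 H
  atom 2: C, bond orders sum to 4 (valence 4) → 0 H
  atom 3: N, bond orders sum to 1 (valence 3) → 2 H
  atom 4: C, bond orders sum to 4 (valence 4) → 0 H
  atom 5: C, bond orders sum to 4 (valence 4) → 0 H
  atom 6: O, bond orders sum to 2 (valence 2) → 0 H
  atom 7: C, bond orders sum to 1 (valence 4) → 3 H
  atom 8: C, bond orders sum to 4 (valence 4) → 0 H
  atom 9: C, bond orders sum to 2 (valence 4) → 2 H
  atom 10: C, bond orders sum to 1 (valence 4) → 3 H
  atom 11: C, bond orders sum to 3 (valence 4) → 1 H
  atom 12: N, bond orders sum to 3 (valence 3) → 0 H
  atom 13: C, bond orders sum to 4 (valence 4) → 0 H
  atom 14: O, bond orders sum to 2 (valence 2) → 0 H
  atom 15: C with explicit H count 3
Totals → C:10, H:14, N:2, O:3.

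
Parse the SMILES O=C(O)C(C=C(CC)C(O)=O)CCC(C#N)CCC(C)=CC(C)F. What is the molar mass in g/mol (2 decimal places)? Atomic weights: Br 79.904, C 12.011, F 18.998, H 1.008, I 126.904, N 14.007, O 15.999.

First, the molecular formula is C18H26FNO4 (counting implicit H from valence).
  C: 18 × 12.011 = 216.198
  F: 1 × 18.998 = 18.998
  H: 26 × 1.008 = 26.208
  N: 1 × 14.007 = 14.007
  O: 4 × 15.999 = 63.996
Sum: 18×12.011 + 1×18.998 + 26×1.008 + 1×14.007 + 4×15.999 = 339.407 → 339.41 g/mol.

339.41 g/mol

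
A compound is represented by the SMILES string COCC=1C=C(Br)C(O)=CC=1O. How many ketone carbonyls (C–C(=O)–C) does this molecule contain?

Scan the SMILES for the ketone motif — none present.
Groups that are present: 1 ether, 2 hydroxyl.

0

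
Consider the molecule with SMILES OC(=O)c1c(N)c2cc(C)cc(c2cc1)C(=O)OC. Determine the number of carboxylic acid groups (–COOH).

1

The carboxylic acid motif appears at heavy-atom position 2 in the SMILES.
Other groups present: 1 ester, 1 primary amine.
Carboxylic acid count: 1.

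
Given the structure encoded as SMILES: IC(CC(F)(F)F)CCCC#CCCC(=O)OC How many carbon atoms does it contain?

Count every carbon token in the SMILES (each C, including those in ring-closure positions and inside branches).
Carbon count: 12.

12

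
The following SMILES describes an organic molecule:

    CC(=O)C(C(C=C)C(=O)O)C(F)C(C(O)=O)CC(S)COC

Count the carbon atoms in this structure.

14

Count every carbon token in the SMILES (each C, including those in ring-closure positions and inside branches).
Carbon count: 14.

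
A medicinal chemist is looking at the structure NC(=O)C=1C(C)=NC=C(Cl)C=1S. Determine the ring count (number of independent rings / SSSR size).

1

In SMILES, each pair of matching ring-closure digits denotes one ring-closing bond; the number of such bonds equals the number of independent rings.
Ring-closure bonds here: 1.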